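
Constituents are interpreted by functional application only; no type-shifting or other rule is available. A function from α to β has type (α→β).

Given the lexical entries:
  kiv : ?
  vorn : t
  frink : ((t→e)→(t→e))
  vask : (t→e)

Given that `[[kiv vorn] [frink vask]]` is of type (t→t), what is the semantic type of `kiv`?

(t→((t→e)→(t→t)))

[[kiv vorn] [frink vask]] is required to be (t→t). [frink vask] : (t→e) cannot yield (t→t) as functor, so [kiv vorn] : ((t→e)→(t→t)).
[kiv vorn] is required to be ((t→e)→(t→t)). vorn : t cannot yield ((t→e)→(t→t)) as functor, so kiv : (t→((t→e)→(t→t))).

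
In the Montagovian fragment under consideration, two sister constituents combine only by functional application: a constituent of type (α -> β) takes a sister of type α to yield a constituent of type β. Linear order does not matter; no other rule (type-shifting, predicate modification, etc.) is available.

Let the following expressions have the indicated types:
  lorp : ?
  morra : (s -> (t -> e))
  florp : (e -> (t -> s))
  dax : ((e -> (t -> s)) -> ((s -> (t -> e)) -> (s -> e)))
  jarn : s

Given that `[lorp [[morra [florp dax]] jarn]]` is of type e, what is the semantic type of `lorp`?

(e -> e)

[lorp [[morra [florp dax]] jarn]] must have type e. The sister [[morra [florp dax]] jarn] has type e; that is not a function onto e, so lorp must be the functor, of type (e -> e).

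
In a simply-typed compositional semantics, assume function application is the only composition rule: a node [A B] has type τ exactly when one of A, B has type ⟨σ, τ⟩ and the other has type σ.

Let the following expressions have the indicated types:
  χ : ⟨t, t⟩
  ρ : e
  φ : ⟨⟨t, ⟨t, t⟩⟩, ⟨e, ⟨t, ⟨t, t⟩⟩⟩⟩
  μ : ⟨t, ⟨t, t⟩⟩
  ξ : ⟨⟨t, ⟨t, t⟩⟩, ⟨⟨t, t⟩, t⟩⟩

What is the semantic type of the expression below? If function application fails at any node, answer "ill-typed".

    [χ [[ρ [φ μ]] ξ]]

t

[φ μ]: functor φ : ⟨⟨t, ⟨t, t⟩⟩, ⟨e, ⟨t, ⟨t, t⟩⟩⟩⟩, argument μ : ⟨t, ⟨t, t⟩⟩; result ⟨e, ⟨t, ⟨t, t⟩⟩⟩.
[ρ [φ μ]]: functor [φ μ] : ⟨e, ⟨t, ⟨t, t⟩⟩⟩, argument ρ : e; result ⟨t, ⟨t, t⟩⟩.
[[ρ [φ μ]] ξ]: functor ξ : ⟨⟨t, ⟨t, t⟩⟩, ⟨⟨t, t⟩, t⟩⟩, argument [ρ [φ μ]] : ⟨t, ⟨t, t⟩⟩; result ⟨⟨t, t⟩, t⟩.
[χ [[ρ [φ μ]] ξ]]: functor [[ρ [φ μ]] ξ] : ⟨⟨t, t⟩, t⟩, argument χ : ⟨t, t⟩; result t.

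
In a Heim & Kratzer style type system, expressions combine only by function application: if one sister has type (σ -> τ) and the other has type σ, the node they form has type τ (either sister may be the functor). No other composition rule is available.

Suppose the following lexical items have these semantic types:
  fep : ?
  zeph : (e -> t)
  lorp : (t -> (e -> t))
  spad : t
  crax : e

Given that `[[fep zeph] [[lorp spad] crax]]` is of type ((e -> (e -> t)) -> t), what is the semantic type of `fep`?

[[fep zeph] [[lorp spad] crax]] must have type ((e -> (e -> t)) -> t). The sister [[lorp spad] crax] has type t; that is not a function onto ((e -> (e -> t)) -> t), so [fep zeph] must be the functor, of type (t -> ((e -> (e -> t)) -> t)).
[fep zeph] must have type (t -> ((e -> (e -> t)) -> t)). The sister zeph has type (e -> t); that is not a function onto (t -> ((e -> (e -> t)) -> t)), so fep must be the functor, of type ((e -> t) -> (t -> ((e -> (e -> t)) -> t))).

((e -> t) -> (t -> ((e -> (e -> t)) -> t)))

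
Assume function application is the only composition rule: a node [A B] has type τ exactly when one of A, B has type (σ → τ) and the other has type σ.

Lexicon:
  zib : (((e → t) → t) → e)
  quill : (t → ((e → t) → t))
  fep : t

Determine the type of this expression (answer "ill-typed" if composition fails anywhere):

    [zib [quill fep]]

[quill fep]: functor quill : (t → ((e → t) → t)), argument fep : t; result ((e → t) → t).
[zib [quill fep]]: functor zib : (((e → t) → t) → e), argument [quill fep] : ((e → t) → t); result e.

e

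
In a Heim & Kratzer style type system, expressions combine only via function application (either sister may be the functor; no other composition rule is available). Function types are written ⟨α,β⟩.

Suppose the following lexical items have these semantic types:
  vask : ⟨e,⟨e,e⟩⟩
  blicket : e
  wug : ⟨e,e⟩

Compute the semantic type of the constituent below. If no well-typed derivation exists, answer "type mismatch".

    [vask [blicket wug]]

⟨e,e⟩

[blicket wug] — wug of type ⟨e,e⟩ combines with blicket of type e: type e.
[vask [blicket wug]] — vask of type ⟨e,⟨e,e⟩⟩ combines with [blicket wug] of type e: type ⟨e,e⟩.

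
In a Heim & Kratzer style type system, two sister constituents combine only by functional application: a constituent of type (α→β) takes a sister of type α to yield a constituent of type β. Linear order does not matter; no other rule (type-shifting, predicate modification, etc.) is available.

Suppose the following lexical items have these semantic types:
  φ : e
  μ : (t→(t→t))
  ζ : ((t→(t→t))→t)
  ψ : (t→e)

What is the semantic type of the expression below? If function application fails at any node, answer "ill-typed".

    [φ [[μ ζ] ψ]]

ill-typed

[μ ζ] — ζ of type ((t→(t→t))→t) combines with μ of type (t→(t→t)): type t.
[[μ ζ] ψ] — ψ of type (t→e) combines with [μ ζ] of type t: type e.
[φ [[μ ζ] ψ]]: e and e cannot combine by function application — type clash.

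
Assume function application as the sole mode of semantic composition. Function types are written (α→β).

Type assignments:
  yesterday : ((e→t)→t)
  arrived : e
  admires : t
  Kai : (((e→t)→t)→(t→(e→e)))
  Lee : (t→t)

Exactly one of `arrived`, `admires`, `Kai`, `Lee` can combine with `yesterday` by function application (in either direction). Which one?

Kai

arrived : e — no; yesterday wants (e→t), and arrived wants nothing (atomic).
admires : t — no; yesterday wants (e→t), and admires wants nothing (atomic).
Kai — combines: Kai : (((e→t)→t)→(t→(e→e))) takes yesterday : ((e→t)→t) as argument, giving (t→(e→e)).
Lee : (t→t) — no; yesterday wants (e→t), and Lee wants t.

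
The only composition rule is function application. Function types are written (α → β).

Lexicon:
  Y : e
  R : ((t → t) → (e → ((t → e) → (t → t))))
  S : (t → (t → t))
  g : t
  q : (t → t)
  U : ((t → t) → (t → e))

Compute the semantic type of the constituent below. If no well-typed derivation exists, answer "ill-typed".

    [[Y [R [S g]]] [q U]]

At [S g], S : (t → (t → t)) takes g : t, giving (t → t).
At [R [S g]], R : ((t → t) → (e → ((t → e) → (t → t)))) takes [S g] : (t → t), giving (e → ((t → e) → (t → t))).
At [Y [R [S g]]], [R [S g]] : (e → ((t → e) → (t → t))) takes Y : e, giving ((t → e) → (t → t)).
At [q U], U : ((t → t) → (t → e)) takes q : (t → t), giving (t → e).
At [[Y [R [S g]]] [q U]], [Y [R [S g]]] : ((t → e) → (t → t)) takes [q U] : (t → e), giving (t → t).

(t → t)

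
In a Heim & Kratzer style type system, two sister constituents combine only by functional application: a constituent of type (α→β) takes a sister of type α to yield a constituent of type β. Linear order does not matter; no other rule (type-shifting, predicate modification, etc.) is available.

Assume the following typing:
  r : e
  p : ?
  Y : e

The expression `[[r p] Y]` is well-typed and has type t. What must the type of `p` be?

(e→(e→t))

[[r p] Y] must have type t. The sister Y has type e; that is not a function onto t, so [r p] must be the functor, of type (e→t).
[r p] must have type (e→t). The sister r has type e; that is not a function onto (e→t), so p must be the functor, of type (e→(e→t)).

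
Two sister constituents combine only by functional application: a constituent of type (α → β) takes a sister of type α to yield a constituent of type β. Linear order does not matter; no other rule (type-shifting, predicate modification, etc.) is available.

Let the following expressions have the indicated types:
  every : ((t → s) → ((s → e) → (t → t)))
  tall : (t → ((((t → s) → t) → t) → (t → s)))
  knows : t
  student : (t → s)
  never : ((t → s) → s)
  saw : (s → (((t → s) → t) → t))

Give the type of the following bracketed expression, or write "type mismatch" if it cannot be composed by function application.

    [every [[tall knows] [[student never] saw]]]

[tall knows]: functor tall : (t → ((((t → s) → t) → t) → (t → s))), argument knows : t; result ((((t → s) → t) → t) → (t → s)).
[student never]: functor never : ((t → s) → s), argument student : (t → s); result s.
[[student never] saw]: functor saw : (s → (((t → s) → t) → t)), argument [student never] : s; result (((t → s) → t) → t).
[[tall knows] [[student never] saw]]: functor [tall knows] : ((((t → s) → t) → t) → (t → s)), argument [[student never] saw] : (((t → s) → t) → t); result (t → s).
[every [[tall knows] [[student never] saw]]]: functor every : ((t → s) → ((s → e) → (t → t))), argument [[tall knows] [[student never] saw]] : (t → s); result ((s → e) → (t → t)).

((s → e) → (t → t))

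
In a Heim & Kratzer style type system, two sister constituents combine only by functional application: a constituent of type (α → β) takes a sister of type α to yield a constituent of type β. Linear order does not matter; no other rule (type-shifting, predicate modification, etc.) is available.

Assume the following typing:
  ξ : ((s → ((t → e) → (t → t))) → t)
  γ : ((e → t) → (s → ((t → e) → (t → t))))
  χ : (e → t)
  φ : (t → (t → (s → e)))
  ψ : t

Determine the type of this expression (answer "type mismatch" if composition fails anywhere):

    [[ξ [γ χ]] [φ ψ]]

(s → e)

At [γ χ], γ : ((e → t) → (s → ((t → e) → (t → t)))) takes χ : (e → t), giving (s → ((t → e) → (t → t))).
At [ξ [γ χ]], ξ : ((s → ((t → e) → (t → t))) → t) takes [γ χ] : (s → ((t → e) → (t → t))), giving t.
At [φ ψ], φ : (t → (t → (s → e))) takes ψ : t, giving (t → (s → e)).
At [[ξ [γ χ]] [φ ψ]], [φ ψ] : (t → (s → e)) takes [ξ [γ χ]] : t, giving (s → e).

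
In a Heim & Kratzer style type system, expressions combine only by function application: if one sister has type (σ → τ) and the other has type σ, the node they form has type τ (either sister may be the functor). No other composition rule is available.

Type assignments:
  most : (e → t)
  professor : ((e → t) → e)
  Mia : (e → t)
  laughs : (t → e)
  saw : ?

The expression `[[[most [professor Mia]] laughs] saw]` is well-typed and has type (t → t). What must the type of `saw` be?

[[[most [professor Mia]] laughs] saw] is required to be (t → t). [[most [professor Mia]] laughs] : e cannot yield (t → t) as functor, so saw : (e → (t → t)).

(e → (t → t))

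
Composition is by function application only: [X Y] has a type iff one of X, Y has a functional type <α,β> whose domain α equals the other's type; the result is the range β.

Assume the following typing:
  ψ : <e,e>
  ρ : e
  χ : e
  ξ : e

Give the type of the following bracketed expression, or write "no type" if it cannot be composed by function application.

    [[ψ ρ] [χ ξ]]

[ψ ρ]: ψ is <e,e>, ρ is e; result e.
[χ ξ]: e with e — neither is a function whose domain matches the other; composition fails here.

no type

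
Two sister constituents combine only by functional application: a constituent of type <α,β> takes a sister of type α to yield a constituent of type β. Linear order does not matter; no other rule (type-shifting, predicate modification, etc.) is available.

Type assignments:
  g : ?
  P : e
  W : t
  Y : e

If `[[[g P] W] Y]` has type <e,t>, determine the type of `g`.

<e,<t,<e,<e,t>>>>

[[[g P] W] Y] must have type <e,t>. The sister Y has type e; that is not a function onto <e,t>, so [[g P] W] must be the functor, of type <e,<e,t>>.
[[g P] W] must have type <e,<e,t>>. The sister W has type t; that is not a function onto <e,<e,t>>, so [g P] must be the functor, of type <t,<e,<e,t>>>.
[g P] must have type <t,<e,<e,t>>>. The sister P has type e; that is not a function onto <t,<e,<e,t>>>, so g must be the functor, of type <e,<t,<e,<e,t>>>>.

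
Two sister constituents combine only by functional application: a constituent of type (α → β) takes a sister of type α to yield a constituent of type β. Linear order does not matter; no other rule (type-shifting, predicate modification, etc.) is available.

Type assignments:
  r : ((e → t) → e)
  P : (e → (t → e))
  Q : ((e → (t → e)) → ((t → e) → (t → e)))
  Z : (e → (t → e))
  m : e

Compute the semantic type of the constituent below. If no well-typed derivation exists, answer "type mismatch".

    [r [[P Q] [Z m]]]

type mismatch

At [P Q], Q : ((e → (t → e)) → ((t → e) → (t → e))) takes P : (e → (t → e)), giving ((t → e) → (t → e)).
At [Z m], Z : (e → (t → e)) takes m : e, giving (t → e).
At [[P Q] [Z m]], [P Q] : ((t → e) → (t → e)) takes [Z m] : (t → e), giving (t → e).
At [r [[P Q] [Z m]]]: neither ((e → t) → e) nor (t → e) can take the other as argument; the node is ill-typed.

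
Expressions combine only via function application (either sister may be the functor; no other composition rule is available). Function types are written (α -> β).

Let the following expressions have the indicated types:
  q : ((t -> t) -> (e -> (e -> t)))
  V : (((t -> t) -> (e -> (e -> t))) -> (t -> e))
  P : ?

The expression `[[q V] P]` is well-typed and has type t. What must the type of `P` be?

((t -> e) -> t)

At [[q V] P] (required: t): [q V] is (t -> e), which is not a function with range t; hence P is the functor — type ((t -> e) -> t).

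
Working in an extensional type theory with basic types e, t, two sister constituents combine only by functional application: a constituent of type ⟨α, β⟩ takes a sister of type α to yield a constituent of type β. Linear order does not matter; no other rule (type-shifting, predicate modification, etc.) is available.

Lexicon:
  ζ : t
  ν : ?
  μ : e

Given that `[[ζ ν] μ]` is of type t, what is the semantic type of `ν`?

For [[ζ ν] μ] to have type t with μ of type e, [ζ ν] must be the function: [ζ ν] : ⟨e, t⟩.
For [ζ ν] to have type ⟨e, t⟩ with ζ of type t, ν must be the function: ν : ⟨t, ⟨e, t⟩⟩.

⟨t, ⟨e, t⟩⟩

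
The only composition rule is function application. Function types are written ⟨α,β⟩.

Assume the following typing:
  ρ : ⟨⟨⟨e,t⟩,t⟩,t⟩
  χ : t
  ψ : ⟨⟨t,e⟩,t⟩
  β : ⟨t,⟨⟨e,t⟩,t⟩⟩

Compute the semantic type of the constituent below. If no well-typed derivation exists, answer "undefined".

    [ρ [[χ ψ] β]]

[χ ψ]: t and ⟨⟨t,e⟩,t⟩ cannot combine by function application — type clash.

undefined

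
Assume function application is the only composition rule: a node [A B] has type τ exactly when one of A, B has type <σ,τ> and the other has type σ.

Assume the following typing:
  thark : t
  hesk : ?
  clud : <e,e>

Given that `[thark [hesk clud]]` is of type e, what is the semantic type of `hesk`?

[thark [hesk clud]] must have type e. The sister thark has type t; that is not a function onto e, so [hesk clud] must be the functor, of type <t,e>.
[hesk clud] must have type <t,e>. The sister clud has type <e,e>; that is not a function onto <t,e>, so hesk must be the functor, of type <<e,e>,<t,e>>.

<<e,e>,<t,e>>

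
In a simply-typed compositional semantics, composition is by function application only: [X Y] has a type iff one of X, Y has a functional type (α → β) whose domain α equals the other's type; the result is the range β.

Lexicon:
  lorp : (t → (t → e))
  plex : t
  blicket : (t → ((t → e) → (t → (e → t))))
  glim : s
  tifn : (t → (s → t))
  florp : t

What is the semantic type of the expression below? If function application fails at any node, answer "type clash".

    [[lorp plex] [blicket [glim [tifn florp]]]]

(t → (e → t))

At [lorp plex], lorp : (t → (t → e)) takes plex : t, giving (t → e).
At [tifn florp], tifn : (t → (s → t)) takes florp : t, giving (s → t).
At [glim [tifn florp]], [tifn florp] : (s → t) takes glim : s, giving t.
At [blicket [glim [tifn florp]]], blicket : (t → ((t → e) → (t → (e → t)))) takes [glim [tifn florp]] : t, giving ((t → e) → (t → (e → t))).
At [[lorp plex] [blicket [glim [tifn florp]]]], [blicket [glim [tifn florp]]] : ((t → e) → (t → (e → t))) takes [lorp plex] : (t → e), giving (t → (e → t)).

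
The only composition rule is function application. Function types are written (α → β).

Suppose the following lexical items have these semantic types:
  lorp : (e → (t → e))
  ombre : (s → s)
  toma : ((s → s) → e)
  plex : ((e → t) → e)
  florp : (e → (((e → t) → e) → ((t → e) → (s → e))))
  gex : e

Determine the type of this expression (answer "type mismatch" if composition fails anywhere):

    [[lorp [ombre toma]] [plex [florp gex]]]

(s → e)

[ombre toma]: toma is ((s → s) → e), ombre is (s → s); result e.
[lorp [ombre toma]]: lorp is (e → (t → e)), [ombre toma] is e; result (t → e).
[florp gex]: florp is (e → (((e → t) → e) → ((t → e) → (s → e)))), gex is e; result (((e → t) → e) → ((t → e) → (s → e))).
[plex [florp gex]]: [florp gex] is (((e → t) → e) → ((t → e) → (s → e))), plex is ((e → t) → e); result ((t → e) → (s → e)).
[[lorp [ombre toma]] [plex [florp gex]]]: [plex [florp gex]] is ((t → e) → (s → e)), [lorp [ombre toma]] is (t → e); result (s → e).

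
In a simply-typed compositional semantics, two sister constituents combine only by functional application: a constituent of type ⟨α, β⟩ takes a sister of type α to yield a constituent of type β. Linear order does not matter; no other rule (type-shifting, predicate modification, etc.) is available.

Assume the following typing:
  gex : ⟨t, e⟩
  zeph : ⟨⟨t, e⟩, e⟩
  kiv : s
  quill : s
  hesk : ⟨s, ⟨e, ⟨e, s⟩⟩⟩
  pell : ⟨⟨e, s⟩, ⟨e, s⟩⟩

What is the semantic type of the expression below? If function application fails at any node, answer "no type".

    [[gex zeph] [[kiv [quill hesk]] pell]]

no type

[gex zeph] — zeph of type ⟨⟨t, e⟩, e⟩ combines with gex of type ⟨t, e⟩: type e.
[quill hesk] — hesk of type ⟨s, ⟨e, ⟨e, s⟩⟩⟩ combines with quill of type s: type ⟨e, ⟨e, s⟩⟩.
[kiv [quill hesk]]: s with ⟨e, ⟨e, s⟩⟩ — neither is a function whose domain matches the other; composition fails here.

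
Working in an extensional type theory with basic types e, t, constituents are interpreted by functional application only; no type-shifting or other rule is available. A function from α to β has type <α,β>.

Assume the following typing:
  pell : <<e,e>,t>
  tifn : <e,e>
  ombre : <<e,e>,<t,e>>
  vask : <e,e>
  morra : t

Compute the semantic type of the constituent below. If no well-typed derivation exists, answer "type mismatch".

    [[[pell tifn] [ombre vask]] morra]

[pell tifn] — pell of type <<e,e>,t> combines with tifn of type <e,e>: type t.
[ombre vask] — ombre of type <<e,e>,<t,e>> combines with vask of type <e,e>: type <t,e>.
[[pell tifn] [ombre vask]] — [ombre vask] of type <t,e> combines with [pell tifn] of type t: type e.
[[[pell tifn] [ombre vask]] morra]: e and t cannot combine by function application — type clash.

type mismatch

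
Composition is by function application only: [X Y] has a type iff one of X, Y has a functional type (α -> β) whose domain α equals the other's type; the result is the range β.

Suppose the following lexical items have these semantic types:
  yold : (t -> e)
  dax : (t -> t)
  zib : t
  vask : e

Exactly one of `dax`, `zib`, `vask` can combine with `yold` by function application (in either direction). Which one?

dax : (t -> t) — no; yold wants t, and dax wants t.
zib — combines: yold : (t -> e) takes zib : t as argument, giving e.
vask : e — no; yold wants t, and vask wants nothing (atomic).

zib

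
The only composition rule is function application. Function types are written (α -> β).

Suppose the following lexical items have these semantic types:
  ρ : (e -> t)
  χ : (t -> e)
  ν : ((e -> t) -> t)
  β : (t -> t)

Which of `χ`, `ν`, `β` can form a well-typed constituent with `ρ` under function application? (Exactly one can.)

ν

χ : (t -> e) — neither side's domain matches the other.
ν — combines: ν : ((e -> t) -> t) takes ρ : (e -> t) as argument, giving t.
β : (t -> t) — neither side's domain matches the other.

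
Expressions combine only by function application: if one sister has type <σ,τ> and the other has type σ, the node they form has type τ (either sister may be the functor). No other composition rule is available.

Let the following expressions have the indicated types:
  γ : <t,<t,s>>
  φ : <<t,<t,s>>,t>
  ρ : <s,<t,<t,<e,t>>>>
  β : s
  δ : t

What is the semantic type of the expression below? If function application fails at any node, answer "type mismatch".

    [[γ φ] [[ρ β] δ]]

[γ φ]: φ is <<t,<t,s>>,t>, γ is <t,<t,s>>; result t.
[ρ β]: ρ is <s,<t,<t,<e,t>>>>, β is s; result <t,<t,<e,t>>>.
[[ρ β] δ]: [ρ β] is <t,<t,<e,t>>>, δ is t; result <t,<e,t>>.
[[γ φ] [[ρ β] δ]]: [[ρ β] δ] is <t,<e,t>>, [γ φ] is t; result <e,t>.

<e,t>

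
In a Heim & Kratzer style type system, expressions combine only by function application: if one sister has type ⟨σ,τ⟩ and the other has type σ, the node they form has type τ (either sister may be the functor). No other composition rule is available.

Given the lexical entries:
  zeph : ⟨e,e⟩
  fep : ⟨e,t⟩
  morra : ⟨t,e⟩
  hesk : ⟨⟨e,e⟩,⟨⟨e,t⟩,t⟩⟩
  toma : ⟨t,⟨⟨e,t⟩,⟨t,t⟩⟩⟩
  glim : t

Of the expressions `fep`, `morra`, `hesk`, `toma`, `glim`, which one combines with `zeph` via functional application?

hesk

fep : ⟨e,t⟩ — zeph needs e; fep needs e; neither fits.
morra : ⟨t,e⟩ — zeph needs e; morra needs t; neither fits.
hesk — combines: hesk : ⟨⟨e,e⟩,⟨⟨e,t⟩,t⟩⟩ takes zeph : ⟨e,e⟩ as argument, giving ⟨⟨e,t⟩,t⟩.
toma : ⟨t,⟨⟨e,t⟩,⟨t,t⟩⟩⟩ — zeph needs e; toma needs t; neither fits.
glim : t — zeph needs e; glim needs nothing (atomic); neither fits.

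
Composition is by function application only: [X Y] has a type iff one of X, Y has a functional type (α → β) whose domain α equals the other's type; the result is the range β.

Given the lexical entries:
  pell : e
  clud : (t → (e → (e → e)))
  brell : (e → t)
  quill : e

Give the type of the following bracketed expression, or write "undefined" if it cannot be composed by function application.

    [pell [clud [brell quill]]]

At [brell quill], brell : (e → t) takes quill : e, giving t.
At [clud [brell quill]], clud : (t → (e → (e → e))) takes [brell quill] : t, giving (e → (e → e)).
At [pell [clud [brell quill]]], [clud [brell quill]] : (e → (e → e)) takes pell : e, giving (e → e).

(e → e)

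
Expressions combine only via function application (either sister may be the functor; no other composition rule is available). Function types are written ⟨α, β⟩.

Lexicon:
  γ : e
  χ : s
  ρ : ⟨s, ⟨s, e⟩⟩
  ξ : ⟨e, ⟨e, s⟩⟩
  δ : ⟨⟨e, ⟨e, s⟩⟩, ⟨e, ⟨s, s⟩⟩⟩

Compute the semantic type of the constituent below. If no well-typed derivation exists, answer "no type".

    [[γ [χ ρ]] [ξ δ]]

At [χ ρ], ρ : ⟨s, ⟨s, e⟩⟩ takes χ : s, giving ⟨s, e⟩.
[γ [χ ρ]]: e with ⟨s, e⟩ — neither is a function whose domain matches the other; composition fails here.

no type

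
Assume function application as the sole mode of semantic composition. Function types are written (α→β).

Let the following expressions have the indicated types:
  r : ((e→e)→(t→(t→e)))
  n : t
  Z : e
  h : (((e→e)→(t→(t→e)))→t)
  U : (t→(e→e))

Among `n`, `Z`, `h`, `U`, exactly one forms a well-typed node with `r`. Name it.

h

n : t — r needs (e→e); n needs nothing (atomic); neither fits.
Z : e — r needs (e→e); Z needs nothing (atomic); neither fits.
h — combines: h : (((e→e)→(t→(t→e)))→t) takes r : ((e→e)→(t→(t→e))) as argument, giving t.
U : (t→(e→e)) — r needs (e→e); U needs t; neither fits.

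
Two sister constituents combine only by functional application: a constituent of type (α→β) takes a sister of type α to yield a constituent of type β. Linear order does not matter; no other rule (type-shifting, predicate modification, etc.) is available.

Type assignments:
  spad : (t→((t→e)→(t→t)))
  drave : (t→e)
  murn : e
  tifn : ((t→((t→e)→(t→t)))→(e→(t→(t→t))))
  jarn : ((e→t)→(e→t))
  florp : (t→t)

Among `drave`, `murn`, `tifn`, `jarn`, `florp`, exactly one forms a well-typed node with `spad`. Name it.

tifn

drave : (t→e) — spad needs t; drave needs t; neither fits.
murn : e — spad needs t; murn needs nothing (atomic); neither fits.
tifn — combines: tifn : ((t→((t→e)→(t→t)))→(e→(t→(t→t)))) takes spad : (t→((t→e)→(t→t))) as argument, giving (e→(t→(t→t))).
jarn : ((e→t)→(e→t)) — spad needs t; jarn needs (e→t); neither fits.
florp : (t→t) — spad needs t; florp needs t; neither fits.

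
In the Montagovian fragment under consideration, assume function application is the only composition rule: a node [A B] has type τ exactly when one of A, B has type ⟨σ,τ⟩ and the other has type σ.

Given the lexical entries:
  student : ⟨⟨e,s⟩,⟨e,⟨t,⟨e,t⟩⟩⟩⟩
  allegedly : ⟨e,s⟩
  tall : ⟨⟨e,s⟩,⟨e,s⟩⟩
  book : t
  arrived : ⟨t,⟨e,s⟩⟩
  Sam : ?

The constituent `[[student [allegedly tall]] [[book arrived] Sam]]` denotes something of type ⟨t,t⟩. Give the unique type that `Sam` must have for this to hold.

⟨⟨e,s⟩,⟨⟨e,⟨t,⟨e,t⟩⟩⟩,⟨t,t⟩⟩⟩

For [[student [allegedly tall]] [[book arrived] Sam]] to have type ⟨t,t⟩ with [student [allegedly tall]] of type ⟨e,⟨t,⟨e,t⟩⟩⟩, [[book arrived] Sam] must be the function: [[book arrived] Sam] : ⟨⟨e,⟨t,⟨e,t⟩⟩⟩,⟨t,t⟩⟩.
For [[book arrived] Sam] to have type ⟨⟨e,⟨t,⟨e,t⟩⟩⟩,⟨t,t⟩⟩ with [book arrived] of type ⟨e,s⟩, Sam must be the function: Sam : ⟨⟨e,s⟩,⟨⟨e,⟨t,⟨e,t⟩⟩⟩,⟨t,t⟩⟩⟩.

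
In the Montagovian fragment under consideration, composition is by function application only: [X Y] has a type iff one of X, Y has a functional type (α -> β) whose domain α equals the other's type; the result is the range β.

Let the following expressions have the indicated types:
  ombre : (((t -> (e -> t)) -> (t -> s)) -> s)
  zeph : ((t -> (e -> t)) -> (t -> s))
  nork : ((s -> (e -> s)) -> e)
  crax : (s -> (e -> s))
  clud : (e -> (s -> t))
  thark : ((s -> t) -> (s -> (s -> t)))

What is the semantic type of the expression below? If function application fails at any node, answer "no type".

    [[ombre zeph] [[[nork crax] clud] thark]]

[ombre zeph]: ombre is (((t -> (e -> t)) -> (t -> s)) -> s), zeph is ((t -> (e -> t)) -> (t -> s)); result s.
[nork crax]: nork is ((s -> (e -> s)) -> e), crax is (s -> (e -> s)); result e.
[[nork crax] clud]: clud is (e -> (s -> t)), [nork crax] is e; result (s -> t).
[[[nork crax] clud] thark]: thark is ((s -> t) -> (s -> (s -> t))), [[nork crax] clud] is (s -> t); result (s -> (s -> t)).
[[ombre zeph] [[[nork crax] clud] thark]]: [[[nork crax] clud] thark] is (s -> (s -> t)), [ombre zeph] is s; result (s -> t).

(s -> t)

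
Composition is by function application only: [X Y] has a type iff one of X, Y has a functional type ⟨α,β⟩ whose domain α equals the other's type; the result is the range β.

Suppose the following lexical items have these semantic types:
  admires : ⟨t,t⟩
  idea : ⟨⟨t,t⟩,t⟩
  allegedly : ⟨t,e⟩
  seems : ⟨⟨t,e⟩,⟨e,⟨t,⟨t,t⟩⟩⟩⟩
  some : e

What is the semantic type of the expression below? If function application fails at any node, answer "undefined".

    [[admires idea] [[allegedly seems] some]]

⟨t,t⟩

[admires idea] — idea of type ⟨⟨t,t⟩,t⟩ combines with admires of type ⟨t,t⟩: type t.
[allegedly seems] — seems of type ⟨⟨t,e⟩,⟨e,⟨t,⟨t,t⟩⟩⟩⟩ combines with allegedly of type ⟨t,e⟩: type ⟨e,⟨t,⟨t,t⟩⟩⟩.
[[allegedly seems] some] — [allegedly seems] of type ⟨e,⟨t,⟨t,t⟩⟩⟩ combines with some of type e: type ⟨t,⟨t,t⟩⟩.
[[admires idea] [[allegedly seems] some]] — [[allegedly seems] some] of type ⟨t,⟨t,t⟩⟩ combines with [admires idea] of type t: type ⟨t,t⟩.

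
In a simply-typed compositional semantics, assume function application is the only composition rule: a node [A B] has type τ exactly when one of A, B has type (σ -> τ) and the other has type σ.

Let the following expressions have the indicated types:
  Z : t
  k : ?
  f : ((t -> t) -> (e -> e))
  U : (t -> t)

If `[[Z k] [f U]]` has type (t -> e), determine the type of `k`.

At [[Z k] [f U]] (required: (t -> e)): [f U] is (e -> e), which is not a function with range (t -> e); hence [Z k] is the functor — type ((e -> e) -> (t -> e)).
At [Z k] (required: ((e -> e) -> (t -> e))): Z is t, which is not a function with range ((e -> e) -> (t -> e)); hence k is the functor — type (t -> ((e -> e) -> (t -> e))).

(t -> ((e -> e) -> (t -> e)))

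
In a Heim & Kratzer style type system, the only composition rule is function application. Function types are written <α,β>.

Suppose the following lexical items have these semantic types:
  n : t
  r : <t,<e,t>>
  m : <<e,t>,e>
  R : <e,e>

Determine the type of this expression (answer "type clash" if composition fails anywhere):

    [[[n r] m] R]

At [n r], r : <t,<e,t>> takes n : t, giving <e,t>.
At [[n r] m], m : <<e,t>,e> takes [n r] : <e,t>, giving e.
At [[[n r] m] R], R : <e,e> takes [[n r] m] : e, giving e.

e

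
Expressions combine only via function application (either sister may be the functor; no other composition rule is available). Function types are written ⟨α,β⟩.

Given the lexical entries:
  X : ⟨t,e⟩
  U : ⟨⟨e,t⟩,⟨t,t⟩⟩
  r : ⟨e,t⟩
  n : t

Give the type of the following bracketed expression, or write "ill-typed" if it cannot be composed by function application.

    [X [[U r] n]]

e

[U r]: U is ⟨⟨e,t⟩,⟨t,t⟩⟩, r is ⟨e,t⟩; result ⟨t,t⟩.
[[U r] n]: [U r] is ⟨t,t⟩, n is t; result t.
[X [[U r] n]]: X is ⟨t,e⟩, [[U r] n] is t; result e.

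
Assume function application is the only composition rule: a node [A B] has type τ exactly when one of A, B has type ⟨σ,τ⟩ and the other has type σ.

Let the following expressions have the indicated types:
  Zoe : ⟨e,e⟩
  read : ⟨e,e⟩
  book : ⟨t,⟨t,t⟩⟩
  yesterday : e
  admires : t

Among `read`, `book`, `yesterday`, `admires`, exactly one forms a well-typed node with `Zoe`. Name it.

yesterday

read : ⟨e,e⟩ — neither side's domain matches the other.
book : ⟨t,⟨t,t⟩⟩ — neither side's domain matches the other.
yesterday — combines: Zoe : ⟨e,e⟩ takes yesterday : e as argument, giving e.
admires : t — neither side's domain matches the other.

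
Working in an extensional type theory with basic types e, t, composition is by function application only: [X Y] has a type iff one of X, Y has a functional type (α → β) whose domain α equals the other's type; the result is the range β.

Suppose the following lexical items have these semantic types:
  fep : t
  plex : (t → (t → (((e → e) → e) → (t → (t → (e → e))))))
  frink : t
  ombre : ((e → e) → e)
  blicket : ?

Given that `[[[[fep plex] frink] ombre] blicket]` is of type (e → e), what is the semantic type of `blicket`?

[[[[fep plex] frink] ombre] blicket] is required to be (e → e). [[[fep plex] frink] ombre] : (t → (t → (e → e))) cannot yield (e → e) as functor, so blicket : ((t → (t → (e → e))) → (e → e)).

((t → (t → (e → e))) → (e → e))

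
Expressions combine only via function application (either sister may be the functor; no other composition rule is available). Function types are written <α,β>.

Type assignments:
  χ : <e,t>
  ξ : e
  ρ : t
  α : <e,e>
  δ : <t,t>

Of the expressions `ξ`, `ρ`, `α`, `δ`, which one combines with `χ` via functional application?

ξ

ξ — combines: χ : <e,t> takes ξ : e as argument, giving t.
ρ : t — χ needs e; ρ needs nothing (atomic); neither fits.
α : <e,e> — χ needs e; α needs e; neither fits.
δ : <t,t> — χ needs e; δ needs t; neither fits.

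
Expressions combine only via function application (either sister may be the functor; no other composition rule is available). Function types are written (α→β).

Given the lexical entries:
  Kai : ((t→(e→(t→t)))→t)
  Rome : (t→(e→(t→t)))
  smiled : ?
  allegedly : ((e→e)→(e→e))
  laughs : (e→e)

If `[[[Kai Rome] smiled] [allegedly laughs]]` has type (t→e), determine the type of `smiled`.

[[[Kai Rome] smiled] [allegedly laughs]] must have type (t→e). The sister [allegedly laughs] has type (e→e); that is not a function onto (t→e), so [[Kai Rome] smiled] must be the functor, of type ((e→e)→(t→e)).
[[Kai Rome] smiled] must have type ((e→e)→(t→e)). The sister [Kai Rome] has type t; that is not a function onto ((e→e)→(t→e)), so smiled must be the functor, of type (t→((e→e)→(t→e))).

(t→((e→e)→(t→e)))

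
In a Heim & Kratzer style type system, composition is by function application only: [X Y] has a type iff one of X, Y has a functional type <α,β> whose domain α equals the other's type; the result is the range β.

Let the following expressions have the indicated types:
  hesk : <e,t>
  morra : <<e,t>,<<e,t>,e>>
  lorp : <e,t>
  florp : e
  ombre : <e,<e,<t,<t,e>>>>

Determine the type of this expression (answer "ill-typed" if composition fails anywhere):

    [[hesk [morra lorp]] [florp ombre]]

<t,<t,e>>

[morra lorp]: <<e,t>,<<e,t>,e>> applied to <e,t> yields <<e,t>,e>.
[hesk [morra lorp]]: <<e,t>,e> applied to <e,t> yields e.
[florp ombre]: <e,<e,<t,<t,e>>>> applied to e yields <e,<t,<t,e>>>.
[[hesk [morra lorp]] [florp ombre]]: <e,<t,<t,e>>> applied to e yields <t,<t,e>>.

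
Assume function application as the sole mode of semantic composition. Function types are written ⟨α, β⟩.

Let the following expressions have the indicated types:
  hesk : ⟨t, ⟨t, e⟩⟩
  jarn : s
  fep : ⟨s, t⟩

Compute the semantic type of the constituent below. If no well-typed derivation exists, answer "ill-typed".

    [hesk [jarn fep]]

⟨t, e⟩

[jarn fep] — fep of type ⟨s, t⟩ combines with jarn of type s: type t.
[hesk [jarn fep]] — hesk of type ⟨t, ⟨t, e⟩⟩ combines with [jarn fep] of type t: type ⟨t, e⟩.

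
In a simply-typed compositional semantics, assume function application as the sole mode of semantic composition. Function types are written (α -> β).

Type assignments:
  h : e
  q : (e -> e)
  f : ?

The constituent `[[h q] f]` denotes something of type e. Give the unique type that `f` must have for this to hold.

For [[h q] f] to have type e with [h q] of type e, f must be the function: f : (e -> e).

(e -> e)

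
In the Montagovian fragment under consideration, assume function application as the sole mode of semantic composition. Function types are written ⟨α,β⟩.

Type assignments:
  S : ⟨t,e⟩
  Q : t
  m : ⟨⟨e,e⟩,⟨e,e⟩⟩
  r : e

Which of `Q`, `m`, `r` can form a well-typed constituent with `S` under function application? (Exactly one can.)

Q

Q — combines: S : ⟨t,e⟩ takes Q : t as argument, giving e.
m : ⟨⟨e,e⟩,⟨e,e⟩⟩ — S needs t; m needs ⟨e,e⟩; neither fits.
r : e — S needs t; r needs nothing (atomic); neither fits.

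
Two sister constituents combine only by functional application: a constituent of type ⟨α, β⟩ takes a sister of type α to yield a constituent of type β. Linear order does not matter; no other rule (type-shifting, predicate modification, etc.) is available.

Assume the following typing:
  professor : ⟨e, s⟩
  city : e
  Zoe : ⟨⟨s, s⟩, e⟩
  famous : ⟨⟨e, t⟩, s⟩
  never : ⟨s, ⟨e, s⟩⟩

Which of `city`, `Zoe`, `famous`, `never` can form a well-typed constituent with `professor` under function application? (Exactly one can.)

city

city — combines: professor : ⟨e, s⟩ takes city : e as argument, giving s.
Zoe : ⟨⟨s, s⟩, e⟩ — does not combine with professor.
famous : ⟨⟨e, t⟩, s⟩ — does not combine with professor.
never : ⟨s, ⟨e, s⟩⟩ — does not combine with professor.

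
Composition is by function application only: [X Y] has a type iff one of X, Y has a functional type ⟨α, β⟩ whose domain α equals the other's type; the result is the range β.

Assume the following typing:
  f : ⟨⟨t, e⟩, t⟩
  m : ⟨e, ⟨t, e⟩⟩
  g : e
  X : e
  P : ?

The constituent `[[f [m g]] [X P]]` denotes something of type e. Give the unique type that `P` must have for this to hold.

[[f [m g]] [X P]] is required to be e. [f [m g]] : t cannot yield e as functor, so [X P] : ⟨t, e⟩.
[X P] is required to be ⟨t, e⟩. X : e cannot yield ⟨t, e⟩ as functor, so P : ⟨e, ⟨t, e⟩⟩.

⟨e, ⟨t, e⟩⟩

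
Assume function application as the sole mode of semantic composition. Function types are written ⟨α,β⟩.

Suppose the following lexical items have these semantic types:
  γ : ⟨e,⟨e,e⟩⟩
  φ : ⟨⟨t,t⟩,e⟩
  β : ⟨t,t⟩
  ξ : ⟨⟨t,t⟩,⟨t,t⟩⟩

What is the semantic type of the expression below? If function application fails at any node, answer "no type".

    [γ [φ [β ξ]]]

At [β ξ], ξ : ⟨⟨t,t⟩,⟨t,t⟩⟩ takes β : ⟨t,t⟩, giving ⟨t,t⟩.
At [φ [β ξ]], φ : ⟨⟨t,t⟩,e⟩ takes [β ξ] : ⟨t,t⟩, giving e.
At [γ [φ [β ξ]]], γ : ⟨e,⟨e,e⟩⟩ takes [φ [β ξ]] : e, giving ⟨e,e⟩.

⟨e,e⟩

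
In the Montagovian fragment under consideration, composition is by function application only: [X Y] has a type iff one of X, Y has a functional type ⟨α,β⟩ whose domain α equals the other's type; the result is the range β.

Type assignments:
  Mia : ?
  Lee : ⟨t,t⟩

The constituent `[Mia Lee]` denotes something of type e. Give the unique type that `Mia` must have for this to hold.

⟨⟨t,t⟩,e⟩

At [Mia Lee] (required: e): Lee is ⟨t,t⟩, which is not a function with range e; hence Mia is the functor — type ⟨⟨t,t⟩,e⟩.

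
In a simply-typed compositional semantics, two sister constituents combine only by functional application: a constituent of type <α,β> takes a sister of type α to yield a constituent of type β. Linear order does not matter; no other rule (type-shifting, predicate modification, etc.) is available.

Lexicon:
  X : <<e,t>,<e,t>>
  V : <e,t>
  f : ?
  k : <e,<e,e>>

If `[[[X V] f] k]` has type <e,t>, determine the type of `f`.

<<e,t>,<<e,<e,e>>,<e,t>>>

At [[[X V] f] k] (required: <e,t>): k is <e,<e,e>>, which is not a function with range <e,t>; hence [[X V] f] is the functor — type <<e,<e,e>>,<e,t>>.
At [[X V] f] (required: <<e,<e,e>>,<e,t>>): [X V] is <e,t>, which is not a function with range <<e,<e,e>>,<e,t>>; hence f is the functor — type <<e,t>,<<e,<e,e>>,<e,t>>>.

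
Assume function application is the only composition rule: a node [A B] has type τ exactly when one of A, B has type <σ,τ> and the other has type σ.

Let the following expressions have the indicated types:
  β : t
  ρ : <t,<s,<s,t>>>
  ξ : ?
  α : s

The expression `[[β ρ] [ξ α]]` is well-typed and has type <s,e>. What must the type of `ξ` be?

At [[β ρ] [ξ α]] (required: <s,e>): [β ρ] is <s,<s,t>>, which is not a function with range <s,e>; hence [ξ α] is the functor — type <<s,<s,t>>,<s,e>>.
At [ξ α] (required: <<s,<s,t>>,<s,e>>): α is s, which is not a function with range <<s,<s,t>>,<s,e>>; hence ξ is the functor — type <s,<<s,<s,t>>,<s,e>>>.

<s,<<s,<s,t>>,<s,e>>>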